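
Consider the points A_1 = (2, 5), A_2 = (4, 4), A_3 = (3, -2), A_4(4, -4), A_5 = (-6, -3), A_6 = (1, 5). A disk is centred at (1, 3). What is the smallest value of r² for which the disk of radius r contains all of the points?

85

The required radius is the distance from (1, 3) to the farthest point.
Squared distances: 5, 10, 29, 58, 85, 4.
Maximum is 85, attained at A_5.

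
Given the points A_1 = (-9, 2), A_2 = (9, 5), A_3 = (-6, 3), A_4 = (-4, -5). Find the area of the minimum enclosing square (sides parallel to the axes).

324

The bounding box has width 18 and height 10.
An axis-aligned square enclosing the set must have side ≥ max(width, height).
So the minimum side is max(18, 10) = 18.
Area = 18² = 324.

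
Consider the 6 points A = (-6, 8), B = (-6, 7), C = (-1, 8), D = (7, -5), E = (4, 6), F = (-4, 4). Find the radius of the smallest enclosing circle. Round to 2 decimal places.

9.19

The minimum enclosing circle of a finite set is fixed by two of the points (as a diameter) or three (as a circumcircle).
The farthest pair is A–D with squared distance 338. The circle on this segment as diameter has centre (0.5, 1.5) and r² = 338/4 = 84.5.
Check B: distance² to centre = 72.5 ≤ 84.5, so it lies inside.
All remaining points lie in this disk, and no smaller disk contains both endpoints, so this is the minimum enclosing circle.
r = √(84.5) ≈ 9.19.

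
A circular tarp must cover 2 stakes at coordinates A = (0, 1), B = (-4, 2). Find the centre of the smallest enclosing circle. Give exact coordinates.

(-2, 1.5)

The smallest circle enclosing two points has them as diameter endpoints.
Centre = midpoint = (-2, 1.5); r² = |AB|²/4 = 17/4 = 4.25.
Centre = (-2, 1.5).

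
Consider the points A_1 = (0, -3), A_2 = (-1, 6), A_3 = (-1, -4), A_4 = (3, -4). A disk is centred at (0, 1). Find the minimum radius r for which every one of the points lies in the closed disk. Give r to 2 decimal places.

5.83

The required radius is the distance from (0, 1) to the farthest point.
Squared distances: 16, 26, 26, 34.
Maximum is 34, attained at A_4.
r = √34 ≈ 5.83.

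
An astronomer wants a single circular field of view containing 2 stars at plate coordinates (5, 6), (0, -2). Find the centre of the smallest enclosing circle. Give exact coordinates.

(2.5, 2)

The smallest circle enclosing two points has them as diameter endpoints.
Centre = midpoint = (2.5, 2); r² = |(5, 6)−(0, -2)|²/4 = 89/4 = 22.25.
Centre = (2.5, 2).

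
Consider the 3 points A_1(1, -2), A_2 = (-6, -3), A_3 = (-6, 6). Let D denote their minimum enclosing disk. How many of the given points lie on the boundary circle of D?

3

Side lengths²: A_1A_2² = 50, A_1A_3² = 113, A_2A_3² = 81.
Since A_1A_3² = 113 < 81 + 50 = 131, the triangle is acute, so the smallest enclosing circle is the circumcircle.
Circumcentre = (-43/14, 1.5), r² = 2825/98.
The points at distance exactly r from the centre are A_1, A_2, A_3 — 3 points.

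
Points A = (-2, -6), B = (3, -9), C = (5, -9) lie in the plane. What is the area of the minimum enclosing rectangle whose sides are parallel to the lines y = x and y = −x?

20

In coordinates u = x + y, v = x − y the rectangle is axis-aligned; the map (x,y)→(u,v) scales areas by 2.
u-values: -8, -6, -4; range = -4 − (-8) = 4.
v-values: 4, 12, 14; range = 14 − 4 = 10.
Area = (4 × 10) / 2 = 20.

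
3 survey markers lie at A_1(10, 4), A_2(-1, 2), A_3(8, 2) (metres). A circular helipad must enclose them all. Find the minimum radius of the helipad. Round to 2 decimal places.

5.59

Side lengths²: A_1A_2² = 125, A_1A_3² = 8, A_2A_3² = 81.
Since A_1A_2² = 125 ≥ 81 + 8 = 89, the angle opposite A_1A_2 is not acute, so the smallest enclosing circle has A_1A_2 as diameter.
Centre = midpoint of A_1A_2 = (4.5, 3), r² = 125/4 = 31.25.
r = √(31.25) ≈ 5.59.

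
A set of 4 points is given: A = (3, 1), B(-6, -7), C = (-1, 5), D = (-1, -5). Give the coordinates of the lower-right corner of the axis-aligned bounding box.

x-range [-6, 3], y-range [-7, 5].
The lower-right corner is (3, -7).

(3, -7)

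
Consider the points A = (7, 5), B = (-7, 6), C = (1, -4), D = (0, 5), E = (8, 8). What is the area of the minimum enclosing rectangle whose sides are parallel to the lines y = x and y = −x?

171

In coordinates u = x + y, v = x − y the rectangle is axis-aligned; the map (x,y)→(u,v) scales areas by 2.
u-values: 12, -1, -3, 5, 16; range = 16 − (-3) = 19.
v-values: 2, -13, 5, -5, 0; range = 5 − (-13) = 18.
Area = (19 × 18) / 2 = 171.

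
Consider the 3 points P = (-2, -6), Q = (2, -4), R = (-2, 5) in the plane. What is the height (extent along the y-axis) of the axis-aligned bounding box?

11

max y = 5, min y = -6, so height = 11.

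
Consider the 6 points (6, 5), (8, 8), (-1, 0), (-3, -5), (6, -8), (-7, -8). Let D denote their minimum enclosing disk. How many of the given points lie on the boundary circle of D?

2

By Welzl's lemma the MEC is supported by two points (diametrically opposite) or three points (on a circumcircle).
The farthest pair is (8, 8)–(-7, -8) with squared distance 481. The circle on this segment as diameter has centre (0.5, 0) and r² = 481/4 = 120.25.
Check (6, 5): distance² to centre = 55.25 ≤ 120.25, so it lies inside.
All remaining points lie in this disk, and no smaller disk contains both endpoints, so this is the minimum enclosing circle.
The points at distance exactly r from the centre are (8, 8), (-7, -8) — 2 points.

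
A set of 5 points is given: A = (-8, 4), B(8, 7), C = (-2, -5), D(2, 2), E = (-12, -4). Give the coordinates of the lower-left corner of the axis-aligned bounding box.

(-12, -5)

x-range [-12, 8], y-range [-5, 7].
The lower-left corner is (-12, -5).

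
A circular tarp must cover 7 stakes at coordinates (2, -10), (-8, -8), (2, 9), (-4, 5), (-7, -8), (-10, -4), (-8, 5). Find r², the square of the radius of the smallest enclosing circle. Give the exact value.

101.14

The minimum enclosing circle of a finite set is fixed by two of the points (as a diameter) or three (as a circumcircle).
The minimum enclosing circle is determined by three boundary points: (2, -10), (-8, -8), (2, 9).
Their circumcentre is (-1.3, -0.5) with r² = 101.14.
The farthest remaining point (-7, -8) is at distance² 88.74 ≤ 101.14.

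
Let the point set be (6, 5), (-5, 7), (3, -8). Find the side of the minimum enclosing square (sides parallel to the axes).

The bounding box has width 11 and height 15.
An axis-aligned square enclosing the set must have side ≥ max(width, height).
So the minimum side is max(11, 15) = 15.

15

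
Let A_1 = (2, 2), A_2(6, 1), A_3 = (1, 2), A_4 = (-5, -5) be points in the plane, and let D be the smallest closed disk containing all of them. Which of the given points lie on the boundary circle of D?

A smallest enclosing disk is always determined by at most three of the input points on its boundary.
The farthest pair is A_2–A_4 with squared distance 157. The circle on this segment as diameter has centre (0.5, -2) and r² = 157/4 = 39.25.
Check A_1: distance² to centre = 18.25 ≤ 39.25, so it lies inside.
All remaining points lie in this disk, and no smaller disk contains both endpoints, so this is the minimum enclosing circle.
The points at distance exactly r from the centre are A_2, A_4 — 2 points.

A_2, A_4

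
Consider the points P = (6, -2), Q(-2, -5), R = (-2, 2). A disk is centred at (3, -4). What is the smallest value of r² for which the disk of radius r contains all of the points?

61

The required radius is the distance from (3, -4) to the farthest point.
Squared distances: 13, 26, 61.
Maximum is 61, attained at R.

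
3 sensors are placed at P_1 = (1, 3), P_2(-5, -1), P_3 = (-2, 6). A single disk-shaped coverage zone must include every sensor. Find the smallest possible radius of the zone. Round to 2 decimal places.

Side lengths²: P_1P_2² = 52, P_1P_3² = 18, P_2P_3² = 58.
Since P_2P_3² = 58 < 52 + 18 = 70, the triangle is acute, so the smallest enclosing circle is the circumcircle.
Circumcentre = (-2.8, 2.2), r² = 15.08.
r = √(15.08) ≈ 3.88.

3.88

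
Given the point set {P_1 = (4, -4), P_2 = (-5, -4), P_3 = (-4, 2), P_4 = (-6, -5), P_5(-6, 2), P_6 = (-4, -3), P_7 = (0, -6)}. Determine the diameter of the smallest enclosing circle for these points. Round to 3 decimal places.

The minimum enclosing circle is determined by three boundary points: P_1, P_4, P_5.
Their circumcentre is (-1.3, -1.5) with r² = 34.34.
The farthest remaining point P_7 is at distance² 21.94 ≤ 34.34.
Diameter = 2r = 2√(34.34) ≈ 11.720.

11.720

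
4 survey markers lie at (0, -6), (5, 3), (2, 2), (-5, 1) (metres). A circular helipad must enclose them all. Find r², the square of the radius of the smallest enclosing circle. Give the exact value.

31.86625

The minimum enclosing circle is determined by three boundary points: (0, -6), (5, 3), (-5, 1).
Their circumcentre is (0.475, -0.375) with r² = 31.86625.
The farthest remaining point (2, 2) is at distance² 7.96625 ≤ 31.86625.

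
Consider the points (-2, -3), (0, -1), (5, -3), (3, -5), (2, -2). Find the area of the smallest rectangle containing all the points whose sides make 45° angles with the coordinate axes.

In coordinates u = x + y, v = x − y the rectangle is axis-aligned; the map (x,y)→(u,v) scales areas by 2.
u-values: -5, -1, 2, -2, 0; range = 2 − (-5) = 7.
v-values: 1, 1, 8, 8, 4; range = 8 − 1 = 7.
Area = (7 × 7) / 2 = 24.5.

24.5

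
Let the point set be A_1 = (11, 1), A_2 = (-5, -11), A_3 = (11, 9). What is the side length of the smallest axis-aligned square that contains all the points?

The bounding box has width 16 and height 20.
An axis-aligned square enclosing the set must have side ≥ max(width, height).
So the minimum side is max(16, 20) = 20.

20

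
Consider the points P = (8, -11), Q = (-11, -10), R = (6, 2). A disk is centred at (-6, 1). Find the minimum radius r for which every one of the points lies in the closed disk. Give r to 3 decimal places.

18.439

The required radius is the distance from (-6, 1) to the farthest point.
Squared distances: 340, 146, 145.
Maximum is 340, attained at P.
r = √340 ≈ 18.439.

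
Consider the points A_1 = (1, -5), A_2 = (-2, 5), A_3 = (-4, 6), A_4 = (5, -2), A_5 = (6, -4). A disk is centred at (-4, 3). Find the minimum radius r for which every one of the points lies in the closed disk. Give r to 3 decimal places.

The required radius is the distance from (-4, 3) to the farthest point.
Squared distances: 89, 8, 9, 106, 149.
Maximum is 149, attained at A_5.
r = √149 ≈ 12.207.

12.207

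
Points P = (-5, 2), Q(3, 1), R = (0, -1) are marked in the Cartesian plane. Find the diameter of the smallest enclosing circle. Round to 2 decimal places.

8.06

Side lengths²: PQ² = 65, PR² = 34, QR² = 13.
Since PQ² = 65 ≥ 34 + 13 = 47, the angle opposite PQ is not acute, so the smallest enclosing circle has PQ as diameter.
Centre = midpoint of PQ = (-1, 1.5), r² = 65/4 = 16.25.
Diameter = 2r = 2√(16.25) ≈ 8.06.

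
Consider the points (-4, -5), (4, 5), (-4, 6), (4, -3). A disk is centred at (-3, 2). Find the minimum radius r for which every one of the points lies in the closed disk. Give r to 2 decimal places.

The required radius is the distance from (-3, 2) to the farthest point.
Squared distances: 50, 58, 17, 74.
Maximum is 74, attained at (4, -3).
r = √74 ≈ 8.60.

8.60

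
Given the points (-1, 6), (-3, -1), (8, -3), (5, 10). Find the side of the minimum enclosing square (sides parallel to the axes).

The bounding box has width 11 and height 13.
An axis-aligned square enclosing the set must have side ≥ max(width, height).
So the minimum side is max(11, 13) = 13.

13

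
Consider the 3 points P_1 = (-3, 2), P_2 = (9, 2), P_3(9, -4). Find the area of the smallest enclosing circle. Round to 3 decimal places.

Side lengths²: P_1P_2² = 144, P_1P_3² = 180, P_2P_3² = 36.
Since P_1P_3² = 180 ≥ 144 + 36 = 180, the angle opposite P_1P_3 is not acute, so the smallest enclosing circle has P_1P_3 as diameter.
Centre = midpoint of P_1P_3 = (3, -1), r² = 180/4 = 45.
Area = π·r² = π·45 ≈ 141.372.

141.372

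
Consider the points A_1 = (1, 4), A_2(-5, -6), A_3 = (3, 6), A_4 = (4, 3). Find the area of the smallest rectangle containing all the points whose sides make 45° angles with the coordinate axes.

40

In coordinates u = x + y, v = x − y the rectangle is axis-aligned; the map (x,y)→(u,v) scales areas by 2.
u-values: 5, -11, 9, 7; range = 9 − (-11) = 20.
v-values: -3, 1, -3, 1; range = 1 − (-3) = 4.
Area = (20 × 4) / 2 = 40.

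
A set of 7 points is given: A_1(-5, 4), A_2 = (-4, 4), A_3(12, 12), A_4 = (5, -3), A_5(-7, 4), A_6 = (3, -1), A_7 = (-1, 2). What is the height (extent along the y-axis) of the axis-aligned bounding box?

15

max y = 12, min y = -3, so height = 15.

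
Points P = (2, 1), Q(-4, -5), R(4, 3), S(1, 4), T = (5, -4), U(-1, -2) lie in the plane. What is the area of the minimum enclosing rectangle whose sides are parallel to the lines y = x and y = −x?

96

In coordinates u = x + y, v = x − y the rectangle is axis-aligned; the map (x,y)→(u,v) scales areas by 2.
u-values: 3, -9, 7, 5, 1, -3; range = 7 − (-9) = 16.
v-values: 1, 1, 1, -3, 9, 1; range = 9 − (-3) = 12.
Area = (16 × 12) / 2 = 96.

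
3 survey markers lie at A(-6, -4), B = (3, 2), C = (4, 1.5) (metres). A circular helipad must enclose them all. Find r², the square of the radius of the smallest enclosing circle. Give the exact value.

Side lengths²: AB² = 117, AC² = 130.25, BC² = 1.25.
Since AC² = 130.25 ≥ 117 + 1.25 = 118.25, the angle opposite AC is not acute, so the smallest enclosing circle has AC as diameter.
Centre = midpoint of AC = (-1, -1.25), r² = 130.25/4 = 32.5625.

32.5625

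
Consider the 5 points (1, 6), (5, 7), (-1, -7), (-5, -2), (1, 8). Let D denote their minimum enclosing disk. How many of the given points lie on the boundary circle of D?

3

A smallest enclosing disk is always determined by at most three of the input points on its boundary.
The minimum enclosing circle is determined by three boundary points: (5, 7), (-1, -7), (1, 8).
Their circumcentre is (75/62, 21/62) with r² = 112897/1922.
The farthest remaining point (-5, -2) is at distance² 84625/1922 ≤ 112897/1922.
The points at distance exactly r from the centre are (5, 7), (-1, -7), (1, 8) — 3 points.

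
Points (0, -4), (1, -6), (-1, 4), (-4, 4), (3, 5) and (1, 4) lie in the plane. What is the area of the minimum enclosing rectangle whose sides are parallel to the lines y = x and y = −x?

In coordinates u = x + y, v = x − y the rectangle is axis-aligned; the map (x,y)→(u,v) scales areas by 2.
u-values: -4, -5, 3, 0, 8, 5; range = 8 − (-5) = 13.
v-values: 4, 7, -5, -8, -2, -3; range = 7 − (-8) = 15.
Area = (13 × 15) / 2 = 97.5.

97.5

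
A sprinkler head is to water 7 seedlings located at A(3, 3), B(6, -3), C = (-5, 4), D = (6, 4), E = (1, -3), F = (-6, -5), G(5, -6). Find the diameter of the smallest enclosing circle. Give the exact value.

15

The minimum enclosing circle of a finite set is fixed by two of the points (as a diameter) or three (as a circumcircle).
The farthest pair is D–F with squared distance 225. The circle on this segment as diameter has centre (0, -0.5) and r² = 225/4 = 56.25.
Check A: distance² to centre = 21.25 ≤ 56.25, so it lies inside.
All remaining points lie in this disk, and no smaller disk contains both endpoints, so this is the minimum enclosing circle.
Diameter = 2r = 2√(56.25) = 15.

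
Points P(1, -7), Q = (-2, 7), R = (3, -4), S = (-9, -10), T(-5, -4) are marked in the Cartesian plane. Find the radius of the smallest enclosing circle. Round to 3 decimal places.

9.192

The farthest pair is Q–S with squared distance 338. The circle on this segment as diameter has centre (-5.5, -1.5) and r² = 338/4 = 84.5.
Check P: distance² to centre = 72.5 ≤ 84.5, so it lies inside.
All remaining points lie in this disk, and no smaller disk contains both endpoints, so this is the minimum enclosing circle.
r = √(84.5) ≈ 9.192.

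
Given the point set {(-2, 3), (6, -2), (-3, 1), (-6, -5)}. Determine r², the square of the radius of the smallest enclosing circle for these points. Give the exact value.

By Welzl's lemma the MEC is supported by two points (diametrically opposite) or three points (on a circumcircle).
The minimum enclosing circle is determined by three boundary points: (-2, 3), (6, -2), (-6, -5).
Their circumcentre is (-1/7, -41/14) with r² = 7565/196.
The farthest remaining point (-3, 1) is at distance² 4625/196 ≤ 7565/196.

7565/196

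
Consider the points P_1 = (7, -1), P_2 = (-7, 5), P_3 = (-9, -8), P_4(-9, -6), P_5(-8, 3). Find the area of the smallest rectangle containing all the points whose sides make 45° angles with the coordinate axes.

230

In coordinates u = x + y, v = x − y the rectangle is axis-aligned; the map (x,y)→(u,v) scales areas by 2.
u-values: 6, -2, -17, -15, -5; range = 6 − (-17) = 23.
v-values: 8, -12, -1, -3, -11; range = 8 − (-12) = 20.
Area = (23 × 20) / 2 = 230.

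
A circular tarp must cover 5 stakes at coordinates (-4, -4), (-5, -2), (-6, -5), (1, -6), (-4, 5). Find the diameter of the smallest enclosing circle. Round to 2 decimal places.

By Welzl's lemma the MEC is supported by two points (diametrically opposite) or three points (on a circumcircle).
The minimum enclosing circle is determined by three boundary points: (-6, -5), (1, -6), (-4, 5).
Their circumcentre is (-65/36, -23/36) with r² = 23725/648.
The farthest remaining point (-4, -4) is at distance² 10441/648 ≤ 23725/648.
Diameter = 2r = 2√(23725/648) ≈ 12.10.

12.10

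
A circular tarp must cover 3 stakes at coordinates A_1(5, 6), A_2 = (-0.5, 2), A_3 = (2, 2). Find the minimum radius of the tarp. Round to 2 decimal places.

3.40

Side lengths²: A_1A_2² = 46.25, A_1A_3² = 25, A_2A_3² = 6.25.
Since A_1A_2² = 46.25 ≥ 25 + 6.25 = 31.25, the angle opposite A_1A_2 is not acute, so the smallest enclosing circle has A_1A_2 as diameter.
Centre = midpoint of A_1A_2 = (2.25, 4), r² = 46.25/4 = 11.5625.
r = √(11.5625) ≈ 3.40.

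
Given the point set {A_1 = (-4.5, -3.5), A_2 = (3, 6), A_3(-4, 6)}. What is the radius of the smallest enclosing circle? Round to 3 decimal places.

6.052

Side lengths²: A_1A_2² = 146.5, A_1A_3² = 90.5, A_2A_3² = 49.
Since A_1A_2² = 146.5 ≥ 90.5 + 49 = 139.5, the angle opposite A_1A_2 is not acute, so the smallest enclosing circle has A_1A_2 as diameter.
Centre = midpoint of A_1A_2 = (-0.75, 1.25), r² = 146.5/4 = 36.625.
r = √(36.625) ≈ 6.052.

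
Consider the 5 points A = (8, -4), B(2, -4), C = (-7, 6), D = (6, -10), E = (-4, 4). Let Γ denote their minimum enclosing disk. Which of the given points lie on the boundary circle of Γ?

The minimum enclosing circle of a finite set is fixed by two of the points (as a diameter) or three (as a circumcircle).
The farthest pair is C–D with squared distance 425. The circle on this segment as diameter has centre (-0.5, -2) and r² = 425/4 = 106.25.
Check A: distance² to centre = 76.25 ≤ 106.25, so it lies inside.
All remaining points lie in this disk, and no smaller disk contains both endpoints, so this is the minimum enclosing circle.
The points at distance exactly r from the centre are C, D — 2 points.

C, D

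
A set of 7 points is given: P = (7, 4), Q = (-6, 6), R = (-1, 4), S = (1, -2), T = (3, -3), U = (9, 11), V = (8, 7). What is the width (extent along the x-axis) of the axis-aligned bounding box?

15

max x = 9, min x = -6, so width = 15.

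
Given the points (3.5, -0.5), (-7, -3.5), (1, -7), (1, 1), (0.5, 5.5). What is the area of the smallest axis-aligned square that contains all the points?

156.25

The bounding box has width 10.5 and height 12.5.
An axis-aligned square enclosing the set must have side ≥ max(width, height).
So the minimum side is max(10.5, 12.5) = 12.5.
Area = 12.5² = 156.25.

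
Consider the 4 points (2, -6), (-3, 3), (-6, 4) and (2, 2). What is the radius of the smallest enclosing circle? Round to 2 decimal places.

6.40

The minimum enclosing circle of a finite set is fixed by two of the points (as a diameter) or three (as a circumcircle).
The farthest pair is (2, -6)–(-6, 4) with squared distance 164. The circle on this segment as diameter has centre (-2, -1) and r² = 164/4 = 41.
Check (-3, 3): distance² to centre = 17 ≤ 41, so it lies inside.
All remaining points lie in this disk, and no smaller disk contains both endpoints, so this is the minimum enclosing circle.
r = √41 ≈ 6.40.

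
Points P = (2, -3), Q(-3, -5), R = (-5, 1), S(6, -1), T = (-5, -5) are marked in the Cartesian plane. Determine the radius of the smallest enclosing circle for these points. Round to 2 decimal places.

A smallest enclosing disk is always determined by at most three of the input points on its boundary.
The minimum enclosing circle is determined by three boundary points: R, S, T.
Their circumcentre is (3/22, -2) with r² = 17125/484.
The farthest remaining point Q is at distance² 9117/484 ≤ 17125/484.
r = √(17125/484) ≈ 5.95.

5.95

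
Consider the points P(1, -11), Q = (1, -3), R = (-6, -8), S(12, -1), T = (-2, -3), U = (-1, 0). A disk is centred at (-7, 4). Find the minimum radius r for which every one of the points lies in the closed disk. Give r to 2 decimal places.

The required radius is the distance from (-7, 4) to the farthest point.
Squared distances: 289, 113, 145, 386, 74, 52.
Maximum is 386, attained at S.
r = √386 ≈ 19.65.

19.65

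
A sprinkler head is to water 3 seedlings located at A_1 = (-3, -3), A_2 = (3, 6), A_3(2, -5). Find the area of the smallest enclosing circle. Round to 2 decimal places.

Side lengths²: A_1A_2² = 117, A_1A_3² = 29, A_2A_3² = 122.
Since A_2A_3² = 122 < 117 + 29 = 146, the triangle is acute, so the smallest enclosing circle is the circumcircle.
Circumcentre = (51/38, 23/38), r² = 22997/722.
Area = π·r² = π·22997/722 ≈ 100.07.

100.07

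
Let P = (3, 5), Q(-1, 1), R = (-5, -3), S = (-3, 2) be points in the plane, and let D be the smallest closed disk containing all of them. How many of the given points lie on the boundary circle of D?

A smallest enclosing disk is always determined by at most three of the input points on its boundary.
The farthest pair is P–R with squared distance 128. The circle on this segment as diameter has centre (-1, 1) and r² = 128/4 = 32.
Check Q: distance² to centre = 0 ≤ 32, so it lies inside.
All remaining points lie in this disk, and no smaller disk contains both endpoints, so this is the minimum enclosing circle.
The points at distance exactly r from the centre are P, R — 2 points.

2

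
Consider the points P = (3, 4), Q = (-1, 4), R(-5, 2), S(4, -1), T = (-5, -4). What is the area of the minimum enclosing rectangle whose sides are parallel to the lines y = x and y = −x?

In coordinates u = x + y, v = x − y the rectangle is axis-aligned; the map (x,y)→(u,v) scales areas by 2.
u-values: 7, 3, -3, 3, -9; range = 7 − (-9) = 16.
v-values: -1, -5, -7, 5, -1; range = 5 − (-7) = 12.
Area = (16 × 12) / 2 = 96.

96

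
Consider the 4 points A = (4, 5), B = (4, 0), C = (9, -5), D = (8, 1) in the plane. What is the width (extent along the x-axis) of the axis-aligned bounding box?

5

max x = 9, min x = 4, so width = 5.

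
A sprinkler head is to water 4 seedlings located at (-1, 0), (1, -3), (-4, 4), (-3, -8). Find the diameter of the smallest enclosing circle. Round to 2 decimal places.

12.04

The minimum enclosing circle of a finite set is fixed by two of the points (as a diameter) or three (as a circumcircle).
The farthest pair is (-4, 4)–(-3, -8) with squared distance 145. The circle on this segment as diameter has centre (-3.5, -2) and r² = 145/4 = 36.25.
Check (-1, 0): distance² to centre = 10.25 ≤ 36.25, so it lies inside.
All remaining points lie in this disk, and no smaller disk contains both endpoints, so this is the minimum enclosing circle.
Diameter = 2r = 2√(36.25) ≈ 12.04.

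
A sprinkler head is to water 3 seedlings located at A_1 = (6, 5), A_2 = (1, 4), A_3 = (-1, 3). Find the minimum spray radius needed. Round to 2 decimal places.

Side lengths²: A_1A_2² = 26, A_1A_3² = 53, A_2A_3² = 5.
Since A_1A_3² = 53 ≥ 26 + 5 = 31, the angle opposite A_1A_3 is not acute, so the smallest enclosing circle has A_1A_3 as diameter.
Centre = midpoint of A_1A_3 = (2.5, 4), r² = 53/4 = 13.25.
r = √(13.25) ≈ 3.64.

3.64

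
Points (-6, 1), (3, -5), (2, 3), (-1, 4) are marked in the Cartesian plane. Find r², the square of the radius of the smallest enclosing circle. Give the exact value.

21437/722

A smallest enclosing disk is always determined by at most three of the input points on its boundary.
The minimum enclosing circle is determined by three boundary points: (-6, 1), (3, -5), (-1, 4).
Their circumcentre is (-43/38, -55/38) with r² = 21437/722.
The farthest remaining point (2, 3) is at distance² 21361/722 ≤ 21437/722.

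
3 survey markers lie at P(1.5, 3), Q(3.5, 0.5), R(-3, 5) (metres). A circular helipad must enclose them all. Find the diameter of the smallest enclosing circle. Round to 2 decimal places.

Side lengths²: PQ² = 10.25, PR² = 24.25, QR² = 62.5.
Since QR² = 62.5 ≥ 24.25 + 10.25 = 34.5, the angle opposite QR is not acute, so the smallest enclosing circle has QR as diameter.
Centre = midpoint of QR = (0.25, 2.75), r² = 62.5/4 = 15.625.
Diameter = 2r = 2√(15.625) ≈ 7.91.

7.91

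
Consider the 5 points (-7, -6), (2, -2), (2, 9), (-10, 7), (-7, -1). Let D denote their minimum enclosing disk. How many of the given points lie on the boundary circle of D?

3

The minimum enclosing circle is determined by three boundary points: (-7, -6), (2, 9), (-10, 7).
Their circumcentre is (-80/27, 16/9) with r² = 55981/729.
The farthest remaining point (2, -2) is at distance² 28360/729 ≤ 55981/729.
The points at distance exactly r from the centre are (-7, -6), (2, 9), (-10, 7) — 3 points.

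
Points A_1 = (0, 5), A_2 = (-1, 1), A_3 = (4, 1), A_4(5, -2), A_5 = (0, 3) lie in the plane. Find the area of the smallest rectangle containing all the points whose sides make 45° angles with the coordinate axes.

30

In coordinates u = x + y, v = x − y the rectangle is axis-aligned; the map (x,y)→(u,v) scales areas by 2.
u-values: 5, 0, 5, 3, 3; range = 5 − 0 = 5.
v-values: -5, -2, 3, 7, -3; range = 7 − (-5) = 12.
Area = (5 × 12) / 2 = 30.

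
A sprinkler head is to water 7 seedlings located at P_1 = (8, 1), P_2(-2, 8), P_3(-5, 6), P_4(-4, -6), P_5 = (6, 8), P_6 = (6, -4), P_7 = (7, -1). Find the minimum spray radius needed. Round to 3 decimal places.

8.602

The minimum enclosing circle of a finite set is fixed by two of the points (as a diameter) or three (as a circumcircle).
The farthest pair is P_4–P_5 with squared distance 296. The circle on this segment as diameter has centre (1, 1) and r² = 296/4 = 74.
Check P_1: distance² to centre = 49 ≤ 74, so it lies inside.
All remaining points lie in this disk, and no smaller disk contains both endpoints, so this is the minimum enclosing circle.
r = √74 ≈ 8.602.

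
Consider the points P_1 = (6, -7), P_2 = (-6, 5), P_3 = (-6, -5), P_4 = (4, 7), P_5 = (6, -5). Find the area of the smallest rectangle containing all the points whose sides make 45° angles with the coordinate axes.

In coordinates u = x + y, v = x − y the rectangle is axis-aligned; the map (x,y)→(u,v) scales areas by 2.
u-values: -1, -1, -11, 11, 1; range = 11 − (-11) = 22.
v-values: 13, -11, -1, -3, 11; range = 13 − (-11) = 24.
Area = (22 × 24) / 2 = 264.

264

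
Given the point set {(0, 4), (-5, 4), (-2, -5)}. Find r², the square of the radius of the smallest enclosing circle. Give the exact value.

425/18

Call the three points A, B, C in the order given.
Side lengths²: AB² = 25, AC² = 85, BC² = 90.
Since BC² = 90 < 85 + 25 = 110, the triangle is acute, so the smallest enclosing circle is the circumcircle.
Circumcentre = (-2.5, -1/6), r² = 425/18.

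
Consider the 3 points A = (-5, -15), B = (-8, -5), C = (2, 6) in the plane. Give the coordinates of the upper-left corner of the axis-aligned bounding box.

(-8, 6)

x-range [-8, 2], y-range [-15, 6].
The upper-left corner is (-8, 6).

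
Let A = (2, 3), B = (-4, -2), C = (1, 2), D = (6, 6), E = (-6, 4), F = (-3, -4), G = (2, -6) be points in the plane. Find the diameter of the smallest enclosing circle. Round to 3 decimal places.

14.490

A smallest enclosing disk is always determined by at most three of the input points on its boundary.
The minimum enclosing circle is determined by three boundary points: D, E, G.
Their circumcentre is (11/17, 19/17) with r² = 15170/289.
The farthest remaining point F is at distance² 11413/289 ≤ 15170/289.
Diameter = 2r = 2√(15170/289) ≈ 14.490.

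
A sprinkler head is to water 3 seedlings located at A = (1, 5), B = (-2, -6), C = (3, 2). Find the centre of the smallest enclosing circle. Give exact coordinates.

Side lengths²: AB² = 130, AC² = 13, BC² = 89.
Since AB² = 130 ≥ 89 + 13 = 102, the angle opposite AB is not acute, so the smallest enclosing circle has AB as diameter.
Centre = midpoint of AB = (-0.5, -0.5), r² = 130/4 = 32.5.
Centre = (-0.5, -0.5).

(-0.5, -0.5)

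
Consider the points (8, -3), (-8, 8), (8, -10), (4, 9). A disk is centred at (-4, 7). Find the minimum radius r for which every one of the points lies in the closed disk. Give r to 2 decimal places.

The required radius is the distance from (-4, 7) to the farthest point.
Squared distances: 244, 17, 433, 68.
Maximum is 433, attained at (8, -10).
r = √433 ≈ 20.81.

20.81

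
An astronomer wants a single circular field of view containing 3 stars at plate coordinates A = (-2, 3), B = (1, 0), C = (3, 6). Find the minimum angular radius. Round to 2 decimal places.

Side lengths²: AB² = 18, AC² = 34, BC² = 40.
Since BC² = 40 < 34 + 18 = 52, the triangle is acute, so the smallest enclosing circle is the circumcircle.
Circumcentre = (1.25, 3.25), r² = 10.625.
r = √(10.625) ≈ 3.26.

3.26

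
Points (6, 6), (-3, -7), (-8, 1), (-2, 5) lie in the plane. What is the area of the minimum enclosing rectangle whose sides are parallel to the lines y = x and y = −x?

143

In coordinates u = x + y, v = x − y the rectangle is axis-aligned; the map (x,y)→(u,v) scales areas by 2.
u-values: 12, -10, -7, 3; range = 12 − (-10) = 22.
v-values: 0, 4, -9, -7; range = 4 − (-9) = 13.
Area = (22 × 13) / 2 = 143.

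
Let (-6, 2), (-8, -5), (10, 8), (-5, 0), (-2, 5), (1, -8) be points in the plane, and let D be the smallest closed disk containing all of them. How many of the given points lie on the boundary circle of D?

2

The minimum enclosing circle of a finite set is fixed by two of the points (as a diameter) or three (as a circumcircle).
The farthest pair is (-8, -5)–(10, 8) with squared distance 493. The circle on this segment as diameter has centre (1, 1.5) and r² = 493/4 = 123.25.
Check (-6, 2): distance² to centre = 49.25 ≤ 123.25, so it lies inside.
All remaining points lie in this disk, and no smaller disk contains both endpoints, so this is the minimum enclosing circle.
The points at distance exactly r from the centre are (-8, -5), (10, 8) — 2 points.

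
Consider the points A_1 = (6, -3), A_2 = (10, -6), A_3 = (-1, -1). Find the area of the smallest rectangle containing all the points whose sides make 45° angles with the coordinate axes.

48

In coordinates u = x + y, v = x − y the rectangle is axis-aligned; the map (x,y)→(u,v) scales areas by 2.
u-values: 3, 4, -2; range = 4 − (-2) = 6.
v-values: 9, 16, 0; range = 16 − 0 = 16.
Area = (6 × 16) / 2 = 48.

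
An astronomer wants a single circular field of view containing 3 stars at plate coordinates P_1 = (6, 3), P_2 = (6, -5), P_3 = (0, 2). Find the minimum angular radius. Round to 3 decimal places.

Side lengths²: P_1P_2² = 64, P_1P_3² = 37, P_2P_3² = 85.
Since P_2P_3² = 85 < 64 + 37 = 101, the triangle is acute, so the smallest enclosing circle is the circumcircle.
Circumcentre = (43/12, -1), r² = 3145/144.
r = √(3145/144) ≈ 4.673.

4.673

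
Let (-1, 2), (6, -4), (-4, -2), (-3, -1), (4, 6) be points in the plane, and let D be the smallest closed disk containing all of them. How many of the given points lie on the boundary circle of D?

The minimum enclosing circle is determined by three boundary points: (6, -4), (-4, -2), (4, 6).
Their circumcentre is (5/3, 1/3) with r² = 338/9.
The farthest remaining point (-3, -1) is at distance² 212/9 ≤ 338/9.
The points at distance exactly r from the centre are (6, -4), (-4, -2), (4, 6) — 3 points.

3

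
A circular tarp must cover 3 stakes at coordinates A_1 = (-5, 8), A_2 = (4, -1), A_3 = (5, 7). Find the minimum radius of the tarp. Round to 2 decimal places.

6.37

Side lengths²: A_1A_2² = 162, A_1A_3² = 101, A_2A_3² = 65.
Since A_1A_2² = 162 < 101 + 65 = 166, the triangle is acute, so the smallest enclosing circle is the circumcircle.
Circumcentre = (-7/18, 65/18), r² = 6565/162.
r = √(6565/162) ≈ 6.37.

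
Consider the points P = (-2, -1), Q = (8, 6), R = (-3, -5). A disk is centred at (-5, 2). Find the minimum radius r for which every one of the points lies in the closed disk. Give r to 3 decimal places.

The required radius is the distance from (-5, 2) to the farthest point.
Squared distances: 18, 185, 53.
Maximum is 185, attained at Q.
r = √185 ≈ 13.601.

13.601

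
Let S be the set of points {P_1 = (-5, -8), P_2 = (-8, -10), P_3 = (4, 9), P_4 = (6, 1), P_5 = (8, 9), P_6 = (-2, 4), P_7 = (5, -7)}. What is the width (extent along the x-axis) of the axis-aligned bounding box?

16

max x = 8, min x = -8, so width = 16.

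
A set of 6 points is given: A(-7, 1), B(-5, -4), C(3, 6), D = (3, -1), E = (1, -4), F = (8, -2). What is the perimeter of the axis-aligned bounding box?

50

Width = max x − min x = 8 − (-7) = 15.
Height = max y − min y = 6 − (-4) = 10.
Perimeter = 2(15 + 10) = 50.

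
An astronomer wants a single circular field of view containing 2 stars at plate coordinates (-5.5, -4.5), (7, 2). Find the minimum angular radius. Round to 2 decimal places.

The smallest circle enclosing two points has them as diameter endpoints.
Centre = midpoint = (0.75, -1.25); r² = |(-5.5, -4.5)−(7, 2)|²/4 = 198.5/4 = 49.625.
r = √(49.625) ≈ 7.04.

7.04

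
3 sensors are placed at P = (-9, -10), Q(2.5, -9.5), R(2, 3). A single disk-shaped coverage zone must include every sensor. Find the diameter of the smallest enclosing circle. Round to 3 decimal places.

Side lengths²: PQ² = 132.5, PR² = 290, QR² = 156.5.
Since PR² = 290 ≥ 156.5 + 132.5 = 289, the angle opposite PR is not acute, so the smallest enclosing circle has PR as diameter.
Centre = midpoint of PR = (-3.5, -3.5), r² = 290/4 = 72.5.
Diameter = 2r = 2√(72.5) ≈ 17.029.

17.029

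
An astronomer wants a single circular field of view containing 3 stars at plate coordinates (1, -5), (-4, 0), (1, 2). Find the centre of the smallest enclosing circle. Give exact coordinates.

Call the three points A, B, C in the order given.
Side lengths²: AB² = 50, AC² = 49, BC² = 29.
Since AB² = 50 < 49 + 29 = 78, the triangle is acute, so the smallest enclosing circle is the circumcircle.
Circumcentre = (-0.5, -1.5), r² = 14.5.
Centre = (-0.5, -1.5).

(-0.5, -1.5)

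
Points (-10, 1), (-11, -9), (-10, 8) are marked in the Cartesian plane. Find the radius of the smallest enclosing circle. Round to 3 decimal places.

8.515

Call the three points A, B, C in the order given.
Side lengths²: AB² = 101, AC² = 49, BC² = 290.
Since BC² = 290 ≥ 101 + 49 = 150, the angle opposite BC is not acute, so the smallest enclosing circle has BC as diameter.
Centre = midpoint of BC = (-10.5, -0.5), r² = 290/4 = 72.5.
r = √(72.5) ≈ 8.515.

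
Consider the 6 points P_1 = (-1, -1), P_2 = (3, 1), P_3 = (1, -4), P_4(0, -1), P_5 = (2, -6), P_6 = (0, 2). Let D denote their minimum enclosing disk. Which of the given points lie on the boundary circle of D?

P_5, P_6

A smallest enclosing disk is always determined by at most three of the input points on its boundary.
The farthest pair is P_5–P_6 with squared distance 68. The circle on this segment as diameter has centre (1, -2) and r² = 68/4 = 17.
Check P_1: distance² to centre = 5 ≤ 17, so it lies inside.
All remaining points lie in this disk, and no smaller disk contains both endpoints, so this is the minimum enclosing circle.
The points at distance exactly r from the centre are P_5, P_6 — 2 points.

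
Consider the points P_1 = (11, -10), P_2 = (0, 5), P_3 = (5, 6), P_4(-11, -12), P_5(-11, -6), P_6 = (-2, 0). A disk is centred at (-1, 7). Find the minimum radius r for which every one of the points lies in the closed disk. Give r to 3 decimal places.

The required radius is the distance from (-1, 7) to the farthest point.
Squared distances: 433, 5, 37, 461, 269, 50.
Maximum is 461, attained at P_4.
r = √461 ≈ 21.471.

21.471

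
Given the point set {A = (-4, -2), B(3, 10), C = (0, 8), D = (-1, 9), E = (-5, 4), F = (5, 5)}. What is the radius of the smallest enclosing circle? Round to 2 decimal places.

The minimum enclosing circle of a finite set is fixed by two of the points (as a diameter) or three (as a circumcircle).
The farthest pair is A–B with squared distance 193. The circle on this segment as diameter has centre (-0.5, 4) and r² = 193/4 = 48.25.
Check C: distance² to centre = 16.25 ≤ 48.25, so it lies inside.
All remaining points lie in this disk, and no smaller disk contains both endpoints, so this is the minimum enclosing circle.
r = √(48.25) ≈ 6.95.

6.95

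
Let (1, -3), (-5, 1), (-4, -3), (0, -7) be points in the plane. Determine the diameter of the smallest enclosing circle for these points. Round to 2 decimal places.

A smallest enclosing disk is always determined by at most three of the input points on its boundary.
The farthest pair is (-5, 1)–(0, -7) with squared distance 89. The circle on this segment as diameter has centre (-2.5, -3) and r² = 89/4 = 22.25.
Check (1, -3): distance² to centre = 12.25 ≤ 22.25, so it lies inside.
All remaining points lie in this disk, and no smaller disk contains both endpoints, so this is the minimum enclosing circle.
Diameter = 2r = 2√(22.25) ≈ 9.43.

9.43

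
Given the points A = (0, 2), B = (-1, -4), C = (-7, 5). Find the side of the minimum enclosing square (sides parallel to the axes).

9

The bounding box has width 7 and height 9.
An axis-aligned square enclosing the set must have side ≥ max(width, height).
So the minimum side is max(7, 9) = 9.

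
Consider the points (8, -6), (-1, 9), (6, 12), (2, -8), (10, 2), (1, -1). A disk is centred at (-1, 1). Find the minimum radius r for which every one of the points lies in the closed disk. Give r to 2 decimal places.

The required radius is the distance from (-1, 1) to the farthest point.
Squared distances: 130, 64, 170, 90, 122, 8.
Maximum is 170, attained at (6, 12).
r = √170 ≈ 13.04.

13.04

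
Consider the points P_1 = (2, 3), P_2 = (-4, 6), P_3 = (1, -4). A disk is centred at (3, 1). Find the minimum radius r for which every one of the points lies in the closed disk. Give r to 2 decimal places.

8.60

The required radius is the distance from (3, 1) to the farthest point.
Squared distances: 5, 74, 29.
Maximum is 74, attained at P_2.
r = √74 ≈ 8.60.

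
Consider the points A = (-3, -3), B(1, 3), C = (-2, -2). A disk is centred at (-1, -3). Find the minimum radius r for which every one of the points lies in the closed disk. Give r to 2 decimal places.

6.32

The required radius is the distance from (-1, -3) to the farthest point.
Squared distances: 4, 40, 2.
Maximum is 40, attained at B.
r = √40 ≈ 6.32.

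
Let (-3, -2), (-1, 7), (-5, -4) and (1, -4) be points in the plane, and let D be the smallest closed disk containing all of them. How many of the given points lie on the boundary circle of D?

A smallest enclosing disk is always determined by at most three of the input points on its boundary.
The minimum enclosing circle is determined by three boundary points: (-1, 7), (-5, -4), (1, -4).
Their circumcentre is (-2, 25/22) with r² = 17125/484.
The farthest remaining point (-3, -2) is at distance² 5245/484 ≤ 17125/484.
The points at distance exactly r from the centre are (-1, 7), (-5, -4), (1, -4) — 3 points.

3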